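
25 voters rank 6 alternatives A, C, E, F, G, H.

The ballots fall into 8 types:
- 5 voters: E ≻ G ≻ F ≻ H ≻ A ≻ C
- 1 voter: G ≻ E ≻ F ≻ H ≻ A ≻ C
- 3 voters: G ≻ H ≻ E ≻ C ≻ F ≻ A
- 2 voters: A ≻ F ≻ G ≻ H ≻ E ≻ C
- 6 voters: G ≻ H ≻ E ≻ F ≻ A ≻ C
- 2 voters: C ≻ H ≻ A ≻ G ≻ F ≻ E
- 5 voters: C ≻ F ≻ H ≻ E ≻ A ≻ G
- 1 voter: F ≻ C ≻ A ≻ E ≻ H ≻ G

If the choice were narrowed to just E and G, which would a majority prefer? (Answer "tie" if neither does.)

Ballots ranking E above G: 5 + 5 + 1 = 11.
Ballots ranking G above E: 25 − 11 = 14.
G wins the head-to-head 14–11.

G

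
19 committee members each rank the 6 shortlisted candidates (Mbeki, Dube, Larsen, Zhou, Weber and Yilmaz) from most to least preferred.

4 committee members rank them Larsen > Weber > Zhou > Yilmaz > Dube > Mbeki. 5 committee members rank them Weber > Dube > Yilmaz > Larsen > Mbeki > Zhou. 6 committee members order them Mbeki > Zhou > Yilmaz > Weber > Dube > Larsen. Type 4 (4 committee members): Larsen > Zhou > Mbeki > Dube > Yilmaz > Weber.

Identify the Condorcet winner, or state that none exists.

Check each pair by majority over 19 ballots:
Mbeki–Dube: Mbeki 10–9.
Mbeki vs Larsen: Mbeki is ranked higher on 6 ballots, Larsen on 13. Larsen wins 13–6.
Mbeki vs Zhou: 11 to 8, Mbeki.
Mbeki vs Weber: Mbeki, 10–9.
Mbeki vs Yilmaz: Mbeki, 10–9.
Dube vs Larsen: Dube is ranked higher on 5+6 = 11 ballots, Larsen on 8. Dube wins 11–8.
Dube vs Zhou: Zhou wins 14–5.
Dube vs Weber: Dube is ranked higher on 4 ballots, Weber on 15. Weber wins 15–4.
Dube vs Yilmaz: 5+4 = 9 for Dube, 10 for Yilmaz — Yilmaz by 10–9.
Larsen vs Zhou: Larsen preferred on 4+5+4 = 13 ballots; Larsen wins 13–6.
Larsen vs Weber: Weber, 11–8.
Larsen vs Yilmaz: Larsen preferred on 4+4 = 8 ballots; Yilmaz wins 11–8.
Zhou vs Weber: Zhou, 10–9.
Zhou vs Yilmaz: Zhou wins 14–5.
Weber vs Yilmaz: Yilmaz wins 10–9.
Each candidate drops at least one matchup (Mbeki loses to Larsen; Dube loses to Mbeki; Larsen loses to Dube; Zhou loses to Mbeki; Weber loses to Mbeki; Yilmaz loses to Mbeki); the cycle Mbeki beats Dube beats Larsen beats Mbeki rules out a Condorcet winner.

none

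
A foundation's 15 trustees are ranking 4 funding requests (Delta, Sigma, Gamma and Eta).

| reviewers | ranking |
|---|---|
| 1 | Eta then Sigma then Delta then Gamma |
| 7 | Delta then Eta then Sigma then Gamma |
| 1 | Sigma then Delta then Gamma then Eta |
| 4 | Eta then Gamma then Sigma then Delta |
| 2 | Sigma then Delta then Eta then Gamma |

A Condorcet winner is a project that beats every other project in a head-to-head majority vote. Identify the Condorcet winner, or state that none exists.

none

Head-to-head results (15 reviewers):
Delta–Sigma: Sigma 8–7.
Delta vs Gamma: 11 to 4, Delta.
Delta vs Eta: Delta, 10–5.
Sigma vs Gamma: Sigma preferred on 1+7+1+2 = 11 ballots; Sigma wins 11–4.
Sigma vs Eta: Eta wins 12–3.
Gamma–Eta: Eta 14–1.
Every project loses at least once (Delta loses to Sigma; Sigma loses to Eta; Gamma loses to Delta; Eta loses to Delta). The majority relation contains the cycle Delta > Eta > Sigma > Delta, so there is no Condorcet winner.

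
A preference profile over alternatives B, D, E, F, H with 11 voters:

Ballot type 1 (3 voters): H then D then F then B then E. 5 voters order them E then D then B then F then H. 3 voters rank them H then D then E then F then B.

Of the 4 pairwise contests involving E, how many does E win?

2

E against each rival (11 voters):
E–B: E 8–3.
E–D: D 6–5.
E vs F: 8 to 3, E.
E vs H: E is ranked higher on 5 ballots, H on 6. H wins 6–5.
E beats B, F; loses to D, H — 2 pairwise wins.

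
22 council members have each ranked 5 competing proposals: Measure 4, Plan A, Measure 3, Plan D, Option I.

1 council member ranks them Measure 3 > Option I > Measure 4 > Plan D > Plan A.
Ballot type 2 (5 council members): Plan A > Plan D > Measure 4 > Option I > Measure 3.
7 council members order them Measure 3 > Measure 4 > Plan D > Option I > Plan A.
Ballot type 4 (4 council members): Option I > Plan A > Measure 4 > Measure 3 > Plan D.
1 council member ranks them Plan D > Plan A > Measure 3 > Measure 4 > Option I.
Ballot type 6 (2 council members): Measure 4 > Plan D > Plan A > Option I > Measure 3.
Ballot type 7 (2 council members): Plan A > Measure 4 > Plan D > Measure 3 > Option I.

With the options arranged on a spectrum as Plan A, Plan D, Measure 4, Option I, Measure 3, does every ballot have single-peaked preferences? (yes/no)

Axis positions: Plan A=1, Plan D=2, Measure 4=3, Option I=4, Measure 3=5.
Ballot type 1 (peak Measure 3 at position 5): ranking walks positions 5-4-3-2-1, expanding outward from the peak — single-peaked.
Ballot type 2 (peak Plan A at position 1): ranking walks positions 1-2-3-4-5, expanding outward from the peak — single-peaked.
Ballot type 3: ranking walks positions 5-3-2-4-1; Measure 4 is ranked above Option I even though Option I lies between Measure 4 and the peak Measure 3 on the axis — preferences dip and rise again. Not single-peaked.
Ballot type 4: ranking walks positions 4-1-3-5-2; Plan A is ranked above Measure 4 even though Measure 4 lies between Plan A and the peak Option I on the axis — preferences dip and rise again. Not single-peaked.
Ballot type 5: ranking walks positions 2-1-5-3-4; Measure 3 is ranked above Measure 4 even though Measure 4 lies between Measure 3 and the peak Plan D on the axis — preferences dip and rise again. Not single-peaked.
Ballot type 6 (peak Measure 4 at position 3): ranking walks positions 3-2-1-4-5, expanding outward from the peak — single-peaked.
Ballot type 7: ranking walks positions 1-3-2-5-4; Measure 4 is ranked above Plan D even though Plan D lies between Measure 4 and the peak Plan A on the axis — preferences dip and rise again. Not single-peaked.
Ballot type 3 violates single-peakedness, so the profile is not single-peaked on this axis.

no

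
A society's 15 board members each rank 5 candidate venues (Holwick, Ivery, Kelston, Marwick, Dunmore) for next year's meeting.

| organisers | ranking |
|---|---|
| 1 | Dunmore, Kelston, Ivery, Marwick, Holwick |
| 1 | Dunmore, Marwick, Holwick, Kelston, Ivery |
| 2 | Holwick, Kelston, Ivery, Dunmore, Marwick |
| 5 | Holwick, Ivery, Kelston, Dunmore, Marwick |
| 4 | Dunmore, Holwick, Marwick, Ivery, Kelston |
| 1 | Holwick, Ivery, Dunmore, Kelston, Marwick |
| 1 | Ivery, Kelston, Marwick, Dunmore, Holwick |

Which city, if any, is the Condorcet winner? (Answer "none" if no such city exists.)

Head-to-head results (15 organisers):
Holwick vs Ivery: Holwick, 13–2.
Holwick vs Kelston: Holwick, 13–2.
Holwick–Marwick: Holwick 12–3.
Holwick vs Dunmore: Holwick wins 8–7.
Ivery–Kelston: Ivery 11–4.
Ivery vs Marwick: Ivery, 10–5.
Ivery–Dunmore: Ivery 9–6.
Kelston vs Marwick: Kelston wins 10–5.
Kelston vs Dunmore: Kelston, 8–7.
Marwick vs Dunmore: Dunmore wins 14–1.
Only Holwick has no losses; Holwick is the Condorcet winner.

Holwick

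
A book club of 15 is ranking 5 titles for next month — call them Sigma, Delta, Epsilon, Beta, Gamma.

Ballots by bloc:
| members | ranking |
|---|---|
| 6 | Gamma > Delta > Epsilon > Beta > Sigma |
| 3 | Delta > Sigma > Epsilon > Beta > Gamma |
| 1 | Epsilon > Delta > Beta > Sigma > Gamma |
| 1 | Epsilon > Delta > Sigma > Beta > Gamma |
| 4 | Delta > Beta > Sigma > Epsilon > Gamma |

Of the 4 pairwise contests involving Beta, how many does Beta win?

2

Beta against each rival (15 members):
Beta vs Sigma: 6+1+4 = 11 for Beta, 4 for Sigma — Beta by 11–4.
Beta vs Delta: 0 to 15, Delta.
Beta–Epsilon: Epsilon 11–4.
Beta vs Gamma: Beta is ranked higher on 3+1+1+4 = 9 ballots, Gamma on 6. Beta wins 9–6.
Beta beats Sigma, Gamma; loses to Delta, Epsilon — 2 pairwise wins.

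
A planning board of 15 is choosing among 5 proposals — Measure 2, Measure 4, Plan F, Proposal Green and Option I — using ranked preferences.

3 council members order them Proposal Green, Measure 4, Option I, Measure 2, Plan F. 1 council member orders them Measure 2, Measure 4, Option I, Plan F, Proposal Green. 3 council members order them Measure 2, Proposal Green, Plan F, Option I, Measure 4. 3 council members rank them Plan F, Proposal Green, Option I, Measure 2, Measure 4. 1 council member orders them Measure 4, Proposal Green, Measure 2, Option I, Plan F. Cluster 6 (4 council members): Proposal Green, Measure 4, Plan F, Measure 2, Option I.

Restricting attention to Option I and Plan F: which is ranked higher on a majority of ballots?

Plan F

Ballots ranking Option I above Plan F: 3 + 1 + 1 = 5.
Ballots ranking Plan F above Option I: 15 − 5 = 10.
Plan F wins the head-to-head 10–5.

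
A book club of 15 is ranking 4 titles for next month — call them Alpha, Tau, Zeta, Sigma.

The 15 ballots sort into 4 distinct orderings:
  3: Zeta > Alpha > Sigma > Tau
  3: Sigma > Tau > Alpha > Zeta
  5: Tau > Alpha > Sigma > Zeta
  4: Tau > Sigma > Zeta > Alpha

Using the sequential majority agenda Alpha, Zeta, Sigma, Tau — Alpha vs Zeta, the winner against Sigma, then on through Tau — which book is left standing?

Tau

Round 1: Alpha vs Zeta — 8–7, Alpha advances.
Round 2: Alpha vs Sigma — 8–7, Alpha advances.
Round 3: Alpha vs Tau — 3–12, Tau advances.
Tau survives the agenda.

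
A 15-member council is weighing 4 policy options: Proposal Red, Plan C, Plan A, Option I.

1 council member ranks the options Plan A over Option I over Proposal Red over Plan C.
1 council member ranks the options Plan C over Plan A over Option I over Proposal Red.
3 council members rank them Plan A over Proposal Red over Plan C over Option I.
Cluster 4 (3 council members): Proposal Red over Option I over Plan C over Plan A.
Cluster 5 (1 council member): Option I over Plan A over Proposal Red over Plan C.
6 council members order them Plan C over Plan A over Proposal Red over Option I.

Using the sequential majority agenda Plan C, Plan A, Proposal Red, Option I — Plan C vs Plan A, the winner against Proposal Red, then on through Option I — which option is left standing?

Round 1: Plan C vs Plan A — 10–5, Plan C advances.
Round 2: Plan C vs Proposal Red — 7–8, Proposal Red advances.
Round 3: Proposal Red vs Option I — 12–3, Proposal Red advances.
Proposal Red survives the agenda.

Proposal Red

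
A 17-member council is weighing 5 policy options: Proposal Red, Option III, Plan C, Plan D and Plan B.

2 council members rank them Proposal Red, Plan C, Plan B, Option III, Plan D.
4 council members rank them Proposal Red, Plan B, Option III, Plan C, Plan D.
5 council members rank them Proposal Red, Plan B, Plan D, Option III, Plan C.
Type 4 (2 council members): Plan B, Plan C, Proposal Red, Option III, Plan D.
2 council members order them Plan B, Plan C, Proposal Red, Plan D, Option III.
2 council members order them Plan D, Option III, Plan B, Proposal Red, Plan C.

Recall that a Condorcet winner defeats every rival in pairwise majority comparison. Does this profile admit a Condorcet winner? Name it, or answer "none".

Check each pair by majority over 17 ballots:
Proposal Red vs Option III: Proposal Red wins 15–2.
Proposal Red vs Plan C: 13 to 4, Proposal Red.
Proposal Red vs Plan D: 2+4+5+2+2 = 15 for Proposal Red, 2 for Plan D — Proposal Red by 15–2.
Proposal Red vs Plan B: Proposal Red wins 11–6.
Option III vs Plan C: 4+5+2 = 11 for Option III, 6 for Plan C — Option III by 11–6.
Option III vs Plan D: Option III preferred on 2+4+2 = 8 ballots; Plan D wins 9–8.
Option III vs Plan B: 2 for Option III, 15 for Plan B — Plan B by 15–2.
Plan C vs Plan D: 10 to 7, Plan C.
Plan C vs Plan B: Plan C preferred on 2 ballots; Plan B wins 15–2.
Plan D vs Plan B: 2 for Plan D, 15 for Plan B — Plan B by 15–2.
Only Proposal Red has no losses; Proposal Red is the Condorcet winner.

Proposal Red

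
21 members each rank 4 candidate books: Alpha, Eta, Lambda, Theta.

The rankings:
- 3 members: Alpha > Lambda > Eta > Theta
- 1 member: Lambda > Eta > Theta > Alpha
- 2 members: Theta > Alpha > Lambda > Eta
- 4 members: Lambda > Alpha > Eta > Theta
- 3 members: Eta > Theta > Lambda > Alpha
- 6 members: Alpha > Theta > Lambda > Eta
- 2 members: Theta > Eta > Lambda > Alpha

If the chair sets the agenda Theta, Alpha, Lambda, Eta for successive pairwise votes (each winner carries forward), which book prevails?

Round 1: Theta vs Alpha — 8–13, Alpha advances.
Round 2: Alpha vs Lambda — 11–10, Alpha advances.
Round 3: Alpha vs Eta — 15–6, Alpha advances.
The agenda winner is Alpha.

Alpha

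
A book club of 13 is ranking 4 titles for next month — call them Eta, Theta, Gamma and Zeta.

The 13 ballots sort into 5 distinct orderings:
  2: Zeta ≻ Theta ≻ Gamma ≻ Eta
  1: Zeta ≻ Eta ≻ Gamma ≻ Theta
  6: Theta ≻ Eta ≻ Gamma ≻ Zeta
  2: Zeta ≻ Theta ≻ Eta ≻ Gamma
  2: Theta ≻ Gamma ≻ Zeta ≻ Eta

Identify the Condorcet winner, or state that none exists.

Theta

Pairwise majorities:
Eta–Theta: Theta 12–1.
Eta vs Gamma: Eta, 9–4.
Eta vs Zeta: Zeta wins 7–6.
Theta vs Gamma: Theta is ranked higher on 2+6+2+2 = 12 ballots, Gamma on 1. Theta wins 12–1.
Theta vs Zeta: Theta is ranked higher on 6+2 = 8 ballots, Zeta on 5. Theta wins 8–5.
Gamma vs Zeta: 6+2 = 8 for Gamma, 5 for Zeta — Gamma by 8–5.
Theta defeats every rival head-to-head and is the Condorcet winner.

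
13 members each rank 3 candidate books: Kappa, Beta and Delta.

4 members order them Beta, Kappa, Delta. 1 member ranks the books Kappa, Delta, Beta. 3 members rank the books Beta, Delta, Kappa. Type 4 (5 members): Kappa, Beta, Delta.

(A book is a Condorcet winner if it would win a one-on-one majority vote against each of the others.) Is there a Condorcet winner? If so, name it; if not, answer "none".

Beta

Pairwise majorities:
Kappa vs Beta: 1+5 = 6 for Kappa, 7 for Beta — Beta by 7–6.
Kappa vs Delta: 4+1+5 = 10 for Kappa, 3 for Delta — Kappa by 10–3.
Beta vs Delta: Beta is ranked higher on 4+3+5 = 12 ballots, Delta on 1. Beta wins 12–1.
Beta defeats every rival head-to-head and is the Condorcet winner.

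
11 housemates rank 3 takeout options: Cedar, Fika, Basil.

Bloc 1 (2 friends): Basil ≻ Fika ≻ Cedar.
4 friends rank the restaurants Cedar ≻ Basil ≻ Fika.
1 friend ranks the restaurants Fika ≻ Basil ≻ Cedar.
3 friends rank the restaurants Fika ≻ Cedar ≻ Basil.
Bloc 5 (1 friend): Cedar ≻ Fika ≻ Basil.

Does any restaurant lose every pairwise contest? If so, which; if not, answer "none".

Pairwise majorities:
Cedar vs Fika: Cedar is ranked higher on 4+1 = 5 ballots, Fika on 6. Fika wins 6–5.
Cedar vs Basil: Cedar wins 8–3.
Fika vs Basil: Fika is ranked higher on 1+3+1 = 5 ballots, Basil on 6. Basil wins 6–5.
No restaurant is winless: Cedar beats Basil; Fika beats Cedar; Basil beats Fika. There is no Condorcet loser.

none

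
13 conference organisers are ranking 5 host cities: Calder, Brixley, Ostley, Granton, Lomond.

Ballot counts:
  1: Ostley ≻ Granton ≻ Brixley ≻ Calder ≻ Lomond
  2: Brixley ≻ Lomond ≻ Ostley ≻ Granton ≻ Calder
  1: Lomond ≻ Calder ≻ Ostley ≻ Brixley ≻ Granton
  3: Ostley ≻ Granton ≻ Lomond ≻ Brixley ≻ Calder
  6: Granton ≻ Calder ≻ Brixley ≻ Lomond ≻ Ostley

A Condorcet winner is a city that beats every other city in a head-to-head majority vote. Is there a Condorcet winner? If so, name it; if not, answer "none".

none

Head-to-head results (13 organisers):
Calder vs Brixley: 7 to 6, Calder.
Calder vs Ostley: 7 to 6, Calder.
Calder vs Granton: 1 for Calder, 12 for Granton — Granton by 12–1.
Calder vs Lomond: 7 to 6, Calder.
Brixley vs Ostley: Brixley preferred on 2+6 = 8 ballots; Brixley wins 8–5.
Brixley vs Granton: Brixley is ranked higher on 2+1 = 3 ballots, Granton on 10. Granton wins 10–3.
Brixley vs Lomond: Brixley is ranked higher on 1+2+6 = 9 ballots, Lomond on 4. Brixley wins 9–4.
Ostley vs Granton: 1+2+1+3 = 7 for Ostley, 6 for Granton — Ostley by 7–6.
Ostley vs Lomond: 4 to 9, Lomond.
Granton vs Lomond: Granton is ranked higher on 1+3+6 = 10 ballots, Lomond on 3. Granton wins 10–3.
Each city drops at least one matchup (Calder loses to Granton; Brixley loses to Calder; Ostley loses to Calder; Granton loses to Ostley; Lomond loses to Calder); the cycle Calder beats Ostley beats Granton beats Calder rules out a Condorcet winner.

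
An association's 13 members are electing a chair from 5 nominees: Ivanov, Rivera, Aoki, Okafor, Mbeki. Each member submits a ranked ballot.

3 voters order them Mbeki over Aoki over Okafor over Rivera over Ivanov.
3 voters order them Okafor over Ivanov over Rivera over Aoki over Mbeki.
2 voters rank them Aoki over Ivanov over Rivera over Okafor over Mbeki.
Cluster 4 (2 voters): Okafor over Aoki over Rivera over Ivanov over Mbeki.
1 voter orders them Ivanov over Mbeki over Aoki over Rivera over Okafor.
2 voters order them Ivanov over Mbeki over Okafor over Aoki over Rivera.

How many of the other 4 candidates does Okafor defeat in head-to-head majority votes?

Okafor against each rival (13 voters):
Okafor–Ivanov: Okafor 8–5.
Okafor–Rivera: Okafor 10–3.
Okafor vs Aoki: Okafor, 7–6.
Okafor vs Mbeki: Okafor wins 7–6.
Okafor beats Ivanov, Rivera, Aoki, Mbeki — 4 pairwise wins.

4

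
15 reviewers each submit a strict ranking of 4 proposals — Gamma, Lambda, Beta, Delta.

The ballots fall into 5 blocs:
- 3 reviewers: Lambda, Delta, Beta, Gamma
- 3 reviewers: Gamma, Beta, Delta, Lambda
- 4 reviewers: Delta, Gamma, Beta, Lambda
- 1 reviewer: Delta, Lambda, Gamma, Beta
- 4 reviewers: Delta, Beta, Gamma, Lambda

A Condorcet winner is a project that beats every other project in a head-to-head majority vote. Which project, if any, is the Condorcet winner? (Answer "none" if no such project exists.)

Delta

Check each pair by majority over 15 ballots:
Gamma vs Lambda: Gamma, 11–4.
Gamma vs Beta: Gamma preferred on 3+4+1 = 8 ballots; Gamma wins 8–7.
Gamma vs Delta: 3 for Gamma, 12 for Delta — Delta by 12–3.
Lambda vs Beta: Lambda is ranked higher on 3+1 = 4 ballots, Beta on 11. Beta wins 11–4.
Lambda–Delta: Delta 12–3.
Beta vs Delta: 3 to 12, Delta.
Delta beats each of Gamma, Lambda, Beta — Delta is the Condorcet winner.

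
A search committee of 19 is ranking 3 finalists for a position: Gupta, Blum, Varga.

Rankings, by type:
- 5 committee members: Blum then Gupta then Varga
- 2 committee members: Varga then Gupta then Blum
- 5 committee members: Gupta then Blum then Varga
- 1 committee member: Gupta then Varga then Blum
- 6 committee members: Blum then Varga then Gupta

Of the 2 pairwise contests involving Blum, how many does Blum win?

Blum against each rival (19 committee members):
Blum vs Gupta: Blum, 11–8.
Blum vs Varga: Blum wins 16–3.
Blum beats Gupta, Varga — 2 pairwise wins.

2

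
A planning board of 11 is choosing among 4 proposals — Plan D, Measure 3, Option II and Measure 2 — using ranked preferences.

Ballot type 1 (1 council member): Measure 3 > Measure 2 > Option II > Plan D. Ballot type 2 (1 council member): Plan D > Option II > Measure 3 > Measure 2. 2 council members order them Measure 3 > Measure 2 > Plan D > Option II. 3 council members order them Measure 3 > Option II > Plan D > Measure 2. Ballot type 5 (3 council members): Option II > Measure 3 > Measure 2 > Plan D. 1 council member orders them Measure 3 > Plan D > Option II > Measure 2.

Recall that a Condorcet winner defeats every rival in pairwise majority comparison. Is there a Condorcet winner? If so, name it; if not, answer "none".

Head-to-head results (11 council members):
Plan D vs Measure 3: Plan D is ranked higher on 1 ballot, Measure 3 on 10. Measure 3 wins 10–1.
Plan D vs Option II: Option II, 7–4.
Plan D vs Measure 2: 5 to 6, Measure 2.
Measure 3 vs Option II: 7 to 4, Measure 3.
Measure 3 vs Measure 2: Measure 3 wins 11–0.
Option II vs Measure 2: Option II wins 8–3.
Only Measure 3 has no losses; Measure 3 is the Condorcet winner.

Measure 3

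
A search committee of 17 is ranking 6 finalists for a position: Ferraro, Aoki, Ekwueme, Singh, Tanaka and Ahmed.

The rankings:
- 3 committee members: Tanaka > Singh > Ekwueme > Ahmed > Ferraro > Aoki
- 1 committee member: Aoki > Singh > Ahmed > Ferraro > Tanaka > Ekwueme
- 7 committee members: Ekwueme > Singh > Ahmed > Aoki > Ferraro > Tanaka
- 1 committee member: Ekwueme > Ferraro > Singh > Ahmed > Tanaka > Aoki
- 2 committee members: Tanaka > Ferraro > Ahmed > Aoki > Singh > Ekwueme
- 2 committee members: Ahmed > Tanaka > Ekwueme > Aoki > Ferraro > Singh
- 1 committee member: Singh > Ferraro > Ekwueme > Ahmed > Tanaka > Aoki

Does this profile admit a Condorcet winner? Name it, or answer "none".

Ekwueme

Check each pair by majority over 17 ballots:
Ferraro vs Aoki: 7 to 10, Aoki.
Ferraro vs Ekwueme: Ferraro is ranked higher on 1+2+1 = 4 ballots, Ekwueme on 13. Ekwueme wins 13–4.
Ferraro vs Singh: Ferraro preferred on 1+2+2 = 5 ballots; Singh wins 12–5.
Ferraro vs Tanaka: 10 to 7, Ferraro.
Ferraro vs Ahmed: 4 to 13, Ahmed.
Aoki vs Ekwueme: Aoki is ranked higher on 1+2 = 3 ballots, Ekwueme on 14. Ekwueme wins 14–3.
Aoki vs Singh: 5 to 12, Singh.
Aoki vs Tanaka: 8 to 9, Tanaka.
Aoki vs Ahmed: 1 for Aoki, 16 for Ahmed — Ahmed by 16–1.
Ekwueme vs Singh: Ekwueme preferred on 7+1+2 = 10 ballots; Ekwueme wins 10–7.
Ekwueme vs Tanaka: 9 to 8, Ekwueme.
Ekwueme vs Ahmed: Ekwueme is ranked higher on 3+7+1+1 = 12 ballots, Ahmed on 5. Ekwueme wins 12–5.
Singh vs Tanaka: Singh is ranked higher on 1+7+1+1 = 10 ballots, Tanaka on 7. Singh wins 10–7.
Singh vs Ahmed: Singh preferred on 3+1+7+1+1 = 13 ballots; Singh wins 13–4.
Tanaka vs Ahmed: 5 to 12, Ahmed.
Only Ekwueme has no losses; Ekwueme is the Condorcet winner.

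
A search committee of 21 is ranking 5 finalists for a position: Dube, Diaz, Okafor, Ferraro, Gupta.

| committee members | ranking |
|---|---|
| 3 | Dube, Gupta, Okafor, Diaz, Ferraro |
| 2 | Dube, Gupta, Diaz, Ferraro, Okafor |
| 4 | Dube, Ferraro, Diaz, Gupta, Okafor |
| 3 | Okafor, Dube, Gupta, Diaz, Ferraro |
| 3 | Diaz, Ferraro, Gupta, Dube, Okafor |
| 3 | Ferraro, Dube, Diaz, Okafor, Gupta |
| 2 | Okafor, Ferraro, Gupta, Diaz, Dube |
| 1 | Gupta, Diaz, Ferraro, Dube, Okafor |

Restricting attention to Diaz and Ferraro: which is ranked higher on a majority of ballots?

Ballots ranking Diaz above Ferraro: 3 + 2 + 3 + 3 + 1 = 12.
Ballots ranking Ferraro above Diaz: 21 − 12 = 9.
Diaz wins the head-to-head 12–9.

Diaz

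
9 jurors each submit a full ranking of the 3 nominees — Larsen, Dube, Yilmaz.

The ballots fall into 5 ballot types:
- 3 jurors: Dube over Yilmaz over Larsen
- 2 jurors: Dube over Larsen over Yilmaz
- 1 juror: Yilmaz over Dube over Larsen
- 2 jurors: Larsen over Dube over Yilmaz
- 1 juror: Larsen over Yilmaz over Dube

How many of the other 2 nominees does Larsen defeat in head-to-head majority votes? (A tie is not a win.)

Larsen against each rival (9 jurors):
Larsen vs Dube: Dube wins 6–3.
Larsen vs Yilmaz: 5 to 4, Larsen.
Larsen beats Yilmaz; loses to Dube — 1 pairwise win.

1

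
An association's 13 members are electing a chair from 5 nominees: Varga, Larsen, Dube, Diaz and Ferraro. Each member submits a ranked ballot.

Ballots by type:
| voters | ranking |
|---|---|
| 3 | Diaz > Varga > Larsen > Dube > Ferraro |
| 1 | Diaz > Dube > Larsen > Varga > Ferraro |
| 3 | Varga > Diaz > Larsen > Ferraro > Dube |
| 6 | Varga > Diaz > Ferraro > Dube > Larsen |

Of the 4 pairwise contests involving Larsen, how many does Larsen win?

1

Larsen against each rival (13 voters):
Larsen vs Varga: Larsen preferred on 1 ballot; Varga wins 12–1.
Larsen vs Dube: Dube, 7–6.
Larsen vs Diaz: Diaz wins 13–0.
Larsen vs Ferraro: Larsen is ranked higher on 3+1+3 = 7 ballots, Ferraro on 6. Larsen wins 7–6.
Larsen beats Ferraro; loses to Varga, Dube, Diaz — 1 pairwise win.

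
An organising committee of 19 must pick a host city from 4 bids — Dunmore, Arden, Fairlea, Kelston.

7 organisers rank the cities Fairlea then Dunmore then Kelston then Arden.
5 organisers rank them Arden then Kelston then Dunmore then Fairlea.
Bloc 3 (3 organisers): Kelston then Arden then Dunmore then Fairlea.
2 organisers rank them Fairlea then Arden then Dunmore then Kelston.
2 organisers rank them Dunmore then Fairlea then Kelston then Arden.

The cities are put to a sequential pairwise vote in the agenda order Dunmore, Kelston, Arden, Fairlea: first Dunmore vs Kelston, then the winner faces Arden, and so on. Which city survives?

Round 1: Dunmore vs Kelston — 11–8, Dunmore advances.
Round 2: Dunmore vs Arden — 9–10, Arden advances.
Round 3: Arden vs Fairlea — 8–11, Fairlea advances.
Fairlea survives the agenda.

Fairlea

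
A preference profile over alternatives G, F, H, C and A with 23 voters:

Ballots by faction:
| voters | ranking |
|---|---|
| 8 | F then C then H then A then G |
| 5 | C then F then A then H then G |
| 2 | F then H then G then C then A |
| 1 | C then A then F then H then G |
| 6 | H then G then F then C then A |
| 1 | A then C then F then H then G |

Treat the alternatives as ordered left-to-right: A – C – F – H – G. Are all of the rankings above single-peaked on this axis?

Axis positions: A=1, C=2, F=3, H=4, G=5.
Faction 1 (peak F at position 3): ranking walks positions 3-2-4-1-5, expanding outward from the peak — single-peaked.
Faction 2 (peak C at position 2): ranking walks positions 2-3-1-4-5, expanding outward from the peak — single-peaked.
Faction 3 (peak F at position 3): ranking walks positions 3-4-5-2-1, expanding outward from the peak — single-peaked.
Faction 4 (peak C at position 2): ranking walks positions 2-1-3-4-5, expanding outward from the peak — single-peaked.
Faction 5 (peak H at position 4): ranking walks positions 4-5-3-2-1, expanding outward from the peak — single-peaked.
Faction 6 (peak A at position 1): ranking walks positions 1-2-3-4-5, expanding outward from the peak — single-peaked.
Every ranking is single-peaked on this axis.

yes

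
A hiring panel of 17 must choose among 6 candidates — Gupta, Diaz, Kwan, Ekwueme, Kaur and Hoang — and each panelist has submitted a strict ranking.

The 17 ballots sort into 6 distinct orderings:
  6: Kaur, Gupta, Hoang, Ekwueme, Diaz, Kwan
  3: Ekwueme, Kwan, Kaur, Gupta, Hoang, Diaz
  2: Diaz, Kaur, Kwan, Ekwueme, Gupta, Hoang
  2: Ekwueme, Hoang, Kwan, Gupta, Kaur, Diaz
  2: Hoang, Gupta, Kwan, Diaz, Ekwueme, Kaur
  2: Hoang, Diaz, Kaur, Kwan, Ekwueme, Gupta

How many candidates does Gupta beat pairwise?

Gupta against each rival (17 committee members):
Gupta vs Diaz: Gupta, 13–4.
Gupta–Kwan: Kwan 9–8.
Gupta–Ekwueme: Ekwueme 9–8.
Gupta vs Kaur: Kaur wins 13–4.
Gupta vs Hoang: Gupta preferred on 6+3+2 = 11 ballots; Gupta wins 11–6.
Gupta beats Diaz, Hoang; loses to Kwan, Ekwueme, Kaur — 2 pairwise wins.

2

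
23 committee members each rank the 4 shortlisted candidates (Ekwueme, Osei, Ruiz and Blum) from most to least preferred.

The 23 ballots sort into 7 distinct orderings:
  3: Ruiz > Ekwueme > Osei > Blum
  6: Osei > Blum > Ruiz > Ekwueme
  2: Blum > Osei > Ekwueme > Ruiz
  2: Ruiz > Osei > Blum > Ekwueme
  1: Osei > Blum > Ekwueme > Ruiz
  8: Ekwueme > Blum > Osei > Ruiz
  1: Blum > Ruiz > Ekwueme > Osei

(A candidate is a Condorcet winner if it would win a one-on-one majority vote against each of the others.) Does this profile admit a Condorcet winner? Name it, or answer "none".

Check each pair by majority over 23 ballots:
Ekwueme vs Osei: 3+8+1 = 12 for Ekwueme, 11 for Osei — Ekwueme by 12–11.
Ekwueme vs Ruiz: Ruiz wins 12–11.
Ekwueme vs Blum: Blum, 12–11.
Osei vs Ruiz: 17 to 6, Osei.
Osei vs Blum: Osei is ranked higher on 3+6+2+1 = 12 ballots, Blum on 11. Osei wins 12–11.
Ruiz vs Blum: Blum wins 18–5.
Each candidate drops at least one matchup (Ekwueme loses to Ruiz; Osei loses to Ekwueme; Ruiz loses to Osei; Blum loses to Osei); the cycle Ekwueme > Osei > Ruiz > Ekwueme rules out a Condorcet winner.

none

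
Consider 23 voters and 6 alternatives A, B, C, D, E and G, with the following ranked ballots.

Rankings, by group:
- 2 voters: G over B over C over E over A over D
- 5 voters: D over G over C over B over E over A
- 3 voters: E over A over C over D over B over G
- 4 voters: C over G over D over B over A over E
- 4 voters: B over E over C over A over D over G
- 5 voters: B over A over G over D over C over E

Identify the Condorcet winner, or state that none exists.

Head-to-head results (23 voters):
A vs B: B wins 20–3.
A vs C: C wins 15–8.
A vs D: A wins 14–9.
A–E: E 14–9.
A vs G: A wins 12–11.
B vs C: C, 12–11.
B vs D: D wins 12–11.
B–E: B 20–3.
B vs G: B, 12–11.
C vs D: C, 13–10.
C vs E: C wins 16–7.
C vs G: G wins 12–11.
D vs E: D wins 14–9.
D vs G: D, 12–11.
E vs G: G wins 16–7.
Every alternative loses at least once (A loses to B; B loses to C; C loses to G; D loses to A; E loses to B; G loses to A). The majority relation contains the cycle A > D > B > A, so there is no Condorcet winner.

none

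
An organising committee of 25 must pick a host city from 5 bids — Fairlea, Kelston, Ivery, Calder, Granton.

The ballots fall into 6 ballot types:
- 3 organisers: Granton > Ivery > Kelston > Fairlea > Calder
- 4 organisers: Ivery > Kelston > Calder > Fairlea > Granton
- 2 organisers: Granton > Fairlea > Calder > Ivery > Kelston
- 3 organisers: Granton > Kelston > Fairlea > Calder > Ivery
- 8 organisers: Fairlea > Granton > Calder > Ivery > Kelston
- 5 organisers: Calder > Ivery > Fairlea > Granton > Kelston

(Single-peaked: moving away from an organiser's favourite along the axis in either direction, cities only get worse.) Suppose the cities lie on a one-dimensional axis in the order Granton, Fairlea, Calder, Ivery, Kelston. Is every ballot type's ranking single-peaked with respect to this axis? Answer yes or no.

no

Axis positions: Granton=1, Fairlea=2, Calder=3, Ivery=4, Kelston=5.
Ballot type 1: ranking walks positions 1-4-5-2-3; Ivery is ranked above Fairlea even though Fairlea lies between Ivery and the peak Granton on the axis — preferences dip and rise again. Not single-peaked.
Ballot type 2 (peak Ivery at position 4): ranking walks positions 4-5-3-2-1, expanding outward from the peak — single-peaked.
Ballot type 3 (peak Granton at position 1): ranking walks positions 1-2-3-4-5, expanding outward from the peak — single-peaked.
Ballot type 4: ranking walks positions 1-5-2-3-4; Kelston is ranked above Fairlea even though Fairlea lies between Kelston and the peak Granton on the axis — preferences dip and rise again. Not single-peaked.
Ballot type 5 (peak Fairlea at position 2): ranking walks positions 2-1-3-4-5, expanding outward from the peak — single-peaked.
Ballot type 6 (peak Calder at position 3): ranking walks positions 3-4-2-1-5, expanding outward from the peak — single-peaked.
Ballot type 1 violates single-peakedness, so the profile is not single-peaked on this axis.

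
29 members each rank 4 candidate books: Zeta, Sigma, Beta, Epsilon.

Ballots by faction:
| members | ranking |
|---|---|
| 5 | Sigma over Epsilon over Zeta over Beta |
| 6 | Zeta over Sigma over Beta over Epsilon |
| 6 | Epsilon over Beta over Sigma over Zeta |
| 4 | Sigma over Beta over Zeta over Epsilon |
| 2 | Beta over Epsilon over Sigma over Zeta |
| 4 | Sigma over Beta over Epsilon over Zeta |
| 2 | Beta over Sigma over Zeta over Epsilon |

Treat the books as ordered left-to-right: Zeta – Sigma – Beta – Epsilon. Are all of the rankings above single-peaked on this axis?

Axis positions: Zeta=1, Sigma=2, Beta=3, Epsilon=4.
Faction 1: ranking walks positions 2-4-1-3; Epsilon is ranked above Beta even though Beta lies between Epsilon and the peak Sigma on the axis — preferences dip and rise again. Not single-peaked.
Faction 2 (peak Zeta at position 1): ranking walks positions 1-2-3-4, expanding outward from the peak — single-peaked.
Faction 3 (peak Epsilon at position 4): ranking walks positions 4-3-2-1, expanding outward from the peak — single-peaked.
Faction 4 (peak Sigma at position 2): ranking walks positions 2-3-1-4, expanding outward from the peak — single-peaked.
Faction 5 (peak Beta at position 3): ranking walks positions 3-4-2-1, expanding outward from the peak — single-peaked.
Faction 6 (peak Sigma at position 2): ranking walks positions 2-3-4-1, expanding outward from the peak — single-peaked.
Faction 7 (peak Beta at position 3): ranking walks positions 3-2-1-4, expanding outward from the peak — single-peaked.
Faction 1 violates single-peakedness, so the profile is not single-peaked on this axis.

no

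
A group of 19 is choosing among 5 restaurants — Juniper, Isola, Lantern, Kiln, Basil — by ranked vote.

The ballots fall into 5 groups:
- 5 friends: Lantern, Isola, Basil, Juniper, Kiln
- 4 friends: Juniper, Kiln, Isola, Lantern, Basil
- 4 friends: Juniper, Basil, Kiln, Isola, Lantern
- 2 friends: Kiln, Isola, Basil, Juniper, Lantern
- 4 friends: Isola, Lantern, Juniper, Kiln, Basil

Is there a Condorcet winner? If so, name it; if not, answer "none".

none

Pairwise majorities:
Juniper vs Isola: Juniper preferred on 4+4 = 8 ballots; Isola wins 11–8.
Juniper vs Lantern: Juniper is ranked higher on 4+4+2 = 10 ballots, Lantern on 9. Juniper wins 10–9.
Juniper–Kiln: Juniper 17–2.
Juniper vs Basil: 4+4+4 = 12 for Juniper, 7 for Basil — Juniper by 12–7.
Isola vs Lantern: 4+4+2+4 = 14 for Isola, 5 for Lantern — Isola by 14–5.
Isola vs Kiln: 9 to 10, Kiln.
Isola vs Basil: Isola preferred on 5+4+2+4 = 15 ballots; Isola wins 15–4.
Lantern vs Kiln: Lantern is ranked higher on 5+4 = 9 ballots, Kiln on 10. Kiln wins 10–9.
Lantern vs Basil: Lantern is ranked higher on 5+4+4 = 13 ballots, Basil on 6. Lantern wins 13–6.
Kiln vs Basil: Kiln, 10–9.
Every restaurant loses at least once (Juniper loses to Isola; Isola loses to Kiln; Lantern loses to Juniper; Kiln loses to Juniper; Basil loses to Juniper). The majority relation contains the cycle Juniper > Kiln > Isola > Juniper, so there is no Condorcet winner.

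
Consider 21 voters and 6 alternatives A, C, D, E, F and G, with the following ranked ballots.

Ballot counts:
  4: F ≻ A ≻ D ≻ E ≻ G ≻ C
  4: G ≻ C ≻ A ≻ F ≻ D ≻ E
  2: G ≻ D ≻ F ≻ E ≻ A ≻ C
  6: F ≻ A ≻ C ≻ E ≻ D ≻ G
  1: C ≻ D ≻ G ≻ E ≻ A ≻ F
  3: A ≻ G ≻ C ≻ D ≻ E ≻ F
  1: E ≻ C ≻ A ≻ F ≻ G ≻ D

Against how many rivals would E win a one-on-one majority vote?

E against each rival (21 voters):
E–A: A 17–4.
E vs C: C, 14–7.
E vs D: 6+1 = 7 for E, 14 for D — D by 14–7.
E vs F: E is ranked higher on 1+3+1 = 5 ballots, F on 16. F wins 16–5.
E vs G: 4+6+1 = 11 for E, 10 for G — E by 11–10.
E beats G; loses to A, C, D, F — 1 pairwise win.

1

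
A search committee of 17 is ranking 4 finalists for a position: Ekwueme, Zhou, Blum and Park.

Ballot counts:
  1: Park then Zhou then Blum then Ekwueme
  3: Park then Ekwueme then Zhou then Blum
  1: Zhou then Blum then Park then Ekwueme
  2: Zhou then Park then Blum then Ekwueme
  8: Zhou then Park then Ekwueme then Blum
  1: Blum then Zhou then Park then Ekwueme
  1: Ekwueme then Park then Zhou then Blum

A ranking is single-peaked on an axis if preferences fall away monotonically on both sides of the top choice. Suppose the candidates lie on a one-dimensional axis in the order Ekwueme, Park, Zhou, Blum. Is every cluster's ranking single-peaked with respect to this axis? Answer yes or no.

Axis positions: Ekwueme=1, Park=2, Zhou=3, Blum=4.
Cluster 1 (peak Park at position 2): ranking walks positions 2-3-4-1, expanding outward from the peak — single-peaked.
Cluster 2 (peak Park at position 2): ranking walks positions 2-1-3-4, expanding outward from the peak — single-peaked.
Cluster 3 (peak Zhou at position 3): ranking walks positions 3-4-2-1, expanding outward from the peak — single-peaked.
Cluster 4 (peak Zhou at position 3): ranking walks positions 3-2-4-1, expanding outward from the peak — single-peaked.
Cluster 5 (peak Zhou at position 3): ranking walks positions 3-2-1-4, expanding outward from the peak — single-peaked.
Cluster 6 (peak Blum at position 4): ranking walks positions 4-3-2-1, expanding outward from the peak — single-peaked.
Cluster 7 (peak Ekwueme at position 1): ranking walks positions 1-2-3-4, expanding outward from the peak — single-peaked.
Every ranking is single-peaked on this axis.

yes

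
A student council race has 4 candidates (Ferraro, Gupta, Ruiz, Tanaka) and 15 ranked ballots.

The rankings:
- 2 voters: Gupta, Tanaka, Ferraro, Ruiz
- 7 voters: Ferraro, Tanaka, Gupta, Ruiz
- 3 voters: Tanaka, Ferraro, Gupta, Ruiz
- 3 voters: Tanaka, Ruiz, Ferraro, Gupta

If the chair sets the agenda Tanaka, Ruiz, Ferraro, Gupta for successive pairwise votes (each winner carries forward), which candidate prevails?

Tanaka

Round 1: Tanaka vs Ruiz — 15–0, Tanaka advances.
Round 2: Tanaka vs Ferraro — 8–7, Tanaka advances.
Round 3: Tanaka vs Gupta — 13–2, Tanaka advances.
The agenda winner is Tanaka.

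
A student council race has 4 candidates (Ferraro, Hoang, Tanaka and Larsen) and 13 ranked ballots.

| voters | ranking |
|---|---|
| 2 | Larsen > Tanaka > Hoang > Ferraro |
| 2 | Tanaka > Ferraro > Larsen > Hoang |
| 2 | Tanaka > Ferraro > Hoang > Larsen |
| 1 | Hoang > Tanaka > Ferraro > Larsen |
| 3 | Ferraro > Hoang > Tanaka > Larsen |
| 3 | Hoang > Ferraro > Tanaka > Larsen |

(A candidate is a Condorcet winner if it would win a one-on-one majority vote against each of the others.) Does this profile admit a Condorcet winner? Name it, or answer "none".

none

Head-to-head results (13 voters):
Ferraro vs Hoang: 7 to 6, Ferraro.
Ferraro vs Tanaka: 3+3 = 6 for Ferraro, 7 for Tanaka — Tanaka by 7–6.
Ferraro vs Larsen: Ferraro, 11–2.
Hoang vs Tanaka: Hoang, 7–6.
Hoang vs Larsen: Hoang wins 9–4.
Tanaka vs Larsen: Tanaka is ranked higher on 2+2+1+3+3 = 11 ballots, Larsen on 2. Tanaka wins 11–2.
Each candidate drops at least one matchup (Ferraro loses to Tanaka; Hoang loses to Ferraro; Tanaka loses to Hoang; Larsen loses to Ferraro); the cycle Ferraro beats Hoang beats Tanaka beats Ferraro rules out a Condorcet winner.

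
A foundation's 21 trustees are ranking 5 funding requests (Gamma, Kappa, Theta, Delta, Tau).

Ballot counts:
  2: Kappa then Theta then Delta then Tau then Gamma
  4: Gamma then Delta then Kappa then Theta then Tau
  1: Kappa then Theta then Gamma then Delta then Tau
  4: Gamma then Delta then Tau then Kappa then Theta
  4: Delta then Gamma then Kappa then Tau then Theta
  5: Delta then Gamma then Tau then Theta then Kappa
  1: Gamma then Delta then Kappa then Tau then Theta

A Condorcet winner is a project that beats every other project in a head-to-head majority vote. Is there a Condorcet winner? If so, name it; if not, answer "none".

Head-to-head results (21 reviewers):
Gamma vs Kappa: Gamma, 18–3.
Gamma–Theta: Gamma 18–3.
Gamma vs Delta: Delta, 11–10.
Gamma vs Tau: Gamma, 19–2.
Kappa–Theta: Kappa 16–5.
Kappa vs Delta: Delta, 18–3.
Kappa vs Tau: Kappa wins 12–9.
Theta vs Delta: Delta wins 18–3.
Theta vs Tau: Tau, 14–7.
Delta vs Tau: Delta wins 21–0.
Delta defeats every rival head-to-head and is the Condorcet winner.

Delta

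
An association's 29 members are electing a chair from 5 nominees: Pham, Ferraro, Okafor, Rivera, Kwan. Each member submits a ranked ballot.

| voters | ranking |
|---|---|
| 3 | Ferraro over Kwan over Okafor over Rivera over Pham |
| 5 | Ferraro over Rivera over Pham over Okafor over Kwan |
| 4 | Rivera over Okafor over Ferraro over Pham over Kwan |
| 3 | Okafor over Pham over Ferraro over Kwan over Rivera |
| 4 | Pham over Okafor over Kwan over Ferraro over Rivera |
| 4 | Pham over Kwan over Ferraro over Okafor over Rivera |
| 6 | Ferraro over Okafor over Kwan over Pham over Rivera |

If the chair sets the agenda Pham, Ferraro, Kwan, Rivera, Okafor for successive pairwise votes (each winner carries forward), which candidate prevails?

Round 1: Pham vs Ferraro — 11–18, Ferraro advances.
Round 2: Ferraro vs Kwan — 21–8, Ferraro advances.
Round 3: Ferraro vs Rivera — 25–4, Ferraro advances.
Round 4: Ferraro vs Okafor — 18–11, Ferraro advances.
Ferraro survives the agenda.

Ferraro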